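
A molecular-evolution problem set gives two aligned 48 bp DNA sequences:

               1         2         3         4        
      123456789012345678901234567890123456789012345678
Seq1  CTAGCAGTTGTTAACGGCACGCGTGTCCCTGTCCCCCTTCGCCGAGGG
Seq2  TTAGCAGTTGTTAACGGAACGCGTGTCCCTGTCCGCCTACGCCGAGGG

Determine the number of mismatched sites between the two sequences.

4

Differing sites — 1:C/T; 18:C/A; 35:C/G; 39:T/A.
That gives 4 mismatches out of 48 aligned sites, so the Hamming distance is 4.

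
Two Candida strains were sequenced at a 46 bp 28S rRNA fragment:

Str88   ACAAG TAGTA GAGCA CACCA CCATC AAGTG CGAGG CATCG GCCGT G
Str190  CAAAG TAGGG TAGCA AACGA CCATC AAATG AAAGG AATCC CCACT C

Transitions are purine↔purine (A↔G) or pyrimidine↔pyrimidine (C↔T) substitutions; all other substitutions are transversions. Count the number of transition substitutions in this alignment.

Mismatches occur at site 1 (A/C, transversion), site 2 (C/A, transversion), site 9 (T/G, transversion), site 10 (A/G, transition), site 11 (G/T, transversion), site 16 (C/A, transversion), site 19 (C/G, transversion), site 28 (G/A, transition), site 31 (C/A, transversion), site 32 (G/A, transition), site 36 (C/A, transversion), site 40 (G/C, transversion), site 41 (G/C, transversion), site 43 (C/A, transversion), site 44 (G/C, transversion), site 46 (G/C, transversion).
Of the 16 differences, 3 transitions and 13 transversions, so the answer is 3.

3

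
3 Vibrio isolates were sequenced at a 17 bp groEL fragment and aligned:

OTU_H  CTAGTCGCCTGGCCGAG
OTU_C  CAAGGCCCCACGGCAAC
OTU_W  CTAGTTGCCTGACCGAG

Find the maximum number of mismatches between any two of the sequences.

10

Pairwise Hamming distances:
  OTU_H vs OTU_C: 8
  OTU_H vs OTU_W: 2
  OTU_C vs OTU_W: 10
The largest is 10, between OTU_C and OTU_W.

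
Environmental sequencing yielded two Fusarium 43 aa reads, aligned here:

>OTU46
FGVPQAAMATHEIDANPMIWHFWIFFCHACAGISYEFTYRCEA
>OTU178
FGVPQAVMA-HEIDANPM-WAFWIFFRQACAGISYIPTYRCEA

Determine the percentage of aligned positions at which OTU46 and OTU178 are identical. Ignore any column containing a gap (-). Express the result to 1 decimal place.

85.4%

Excluding the 2 gap columns leaves 41 comparable sites.
The sequences differ at positions 7 (A/V), 21 (H/A), 27 (C/R), 28 (H/Q), 36 (E/I), 37 (F/P).
35 of the 41 comparable sites match, so the percent identity is 35/41 × 100 = 85.4%.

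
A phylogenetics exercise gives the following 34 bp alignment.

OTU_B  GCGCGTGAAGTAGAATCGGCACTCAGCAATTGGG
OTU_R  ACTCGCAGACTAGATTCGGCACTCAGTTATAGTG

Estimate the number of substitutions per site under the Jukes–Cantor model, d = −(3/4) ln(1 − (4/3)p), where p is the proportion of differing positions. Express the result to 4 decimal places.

0.4234

The sequences differ at positions 1 (G/A), 3 (G/T), 6 (T/C), 7 (G/A), 8 (A/G), 10 (G/C), 15 (A/T), 27 (C/T), 28 (A/T), 31 (T/A), 33 (G/T).
p = 11/34 = 0.323529.
d = −0.75 · ln(1 − (4/3)·0.323529) = −0.75 · ln(0.568628) = −0.75 · (-0.564529) = 0.4234.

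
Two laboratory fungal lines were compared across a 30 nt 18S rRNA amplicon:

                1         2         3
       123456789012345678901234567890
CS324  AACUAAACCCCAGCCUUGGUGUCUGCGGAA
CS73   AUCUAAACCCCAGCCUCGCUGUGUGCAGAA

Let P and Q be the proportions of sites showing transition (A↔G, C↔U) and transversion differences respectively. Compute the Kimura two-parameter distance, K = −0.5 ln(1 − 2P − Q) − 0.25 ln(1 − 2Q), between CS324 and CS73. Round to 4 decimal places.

Mismatches occur at site 2 (A→U, transversion), site 17 (U→C, transition), site 19 (G→C, transversion), site 23 (C→G, transversion), site 27 (G→A, transition).
Of the 5 differences, 2 transitions and 3 transversions over 30 sites: P = 2/30 = 0.066667, Q = 3/30 = 0.100000.
d = −0.5·ln(0.766666) − 0.25·ln(0.800000) = −0.5·(-0.265704) − 0.25·(-0.223144) = 0.1886.

0.1886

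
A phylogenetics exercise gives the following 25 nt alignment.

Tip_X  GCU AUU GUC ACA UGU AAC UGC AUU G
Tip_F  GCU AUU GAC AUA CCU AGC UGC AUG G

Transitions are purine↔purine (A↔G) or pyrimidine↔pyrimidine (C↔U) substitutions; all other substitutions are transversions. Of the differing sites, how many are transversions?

Differing sites — 8:U/A (Tv); 11:C/U (Ti); 13:U/C (Ti); 14:G/C (Tv); 17:A/G (Ti); 24:U/G (Tv).
Of the 6 differences, 3 transitions and 3 transversions, so the answer is 3.

3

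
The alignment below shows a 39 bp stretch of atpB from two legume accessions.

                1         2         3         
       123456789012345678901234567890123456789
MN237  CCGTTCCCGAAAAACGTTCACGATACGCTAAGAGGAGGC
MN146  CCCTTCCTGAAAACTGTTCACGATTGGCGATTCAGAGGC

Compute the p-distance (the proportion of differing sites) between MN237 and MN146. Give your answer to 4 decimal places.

0.2821

Differing sites — 3:G/C; 8:C/T; 14:A/C; 15:C/T; 25:A/T; 26:C/G; 29:T/G; 31:A/T; 32:G/T; 33:A/C; 34:G/A.
There are 11 differences over 39 sites, so p = 11/39 = 0.2821.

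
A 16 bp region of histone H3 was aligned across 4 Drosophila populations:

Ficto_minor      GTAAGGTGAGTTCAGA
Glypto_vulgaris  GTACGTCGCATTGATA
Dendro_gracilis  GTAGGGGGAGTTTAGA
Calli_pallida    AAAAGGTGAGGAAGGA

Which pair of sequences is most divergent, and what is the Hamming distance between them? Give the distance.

12

Pairwise Hamming distances:
  Ficto_minor vs Glypto_vulgaris: 7
  Ficto_minor vs Dendro_gracilis: 3
  Ficto_minor vs Calli_pallida: 6
  Glypto_vulgaris vs Dendro_gracilis: 7
  Glypto_vulgaris vs Calli_pallida: 12
  Dendro_gracilis vs Calli_pallida: 8
The largest is 12, between Glypto_vulgaris and Calli_pallida.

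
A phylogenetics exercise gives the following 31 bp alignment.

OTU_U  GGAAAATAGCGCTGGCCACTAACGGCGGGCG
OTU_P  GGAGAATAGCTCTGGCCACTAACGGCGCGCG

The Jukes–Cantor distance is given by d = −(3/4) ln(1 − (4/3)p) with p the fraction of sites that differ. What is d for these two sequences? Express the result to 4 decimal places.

0.1036

Differing sites — 4:A/G; 11:G/T; 28:G/C.
p = 3/31 = 0.096774.
d = −0.75 · ln(1 − (4/3)·0.096774) = −0.75 · ln(0.870968) = −0.75 · (-0.138150) = 0.1036.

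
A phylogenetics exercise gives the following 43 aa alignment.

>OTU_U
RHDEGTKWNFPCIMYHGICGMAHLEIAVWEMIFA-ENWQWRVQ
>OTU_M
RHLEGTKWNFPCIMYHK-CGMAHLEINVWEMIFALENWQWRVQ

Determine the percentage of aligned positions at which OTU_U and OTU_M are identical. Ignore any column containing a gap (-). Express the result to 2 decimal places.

Excluding the 2 gap columns leaves 41 comparable sites.
The sequences differ at positions 3 (D/L), 17 (G/K), 27 (A/N).
38 of the 41 comparable sites match, so the percent identity is 38/41 × 100 = 92.68%.

92.68%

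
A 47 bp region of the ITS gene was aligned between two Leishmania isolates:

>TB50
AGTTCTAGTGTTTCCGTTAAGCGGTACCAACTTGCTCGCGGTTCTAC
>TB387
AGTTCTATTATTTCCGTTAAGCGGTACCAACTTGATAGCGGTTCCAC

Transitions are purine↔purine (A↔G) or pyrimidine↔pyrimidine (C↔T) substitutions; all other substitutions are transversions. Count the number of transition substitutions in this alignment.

Mismatches occur at site 8 (G/T, transversion), site 10 (G/A, transition), site 35 (C/A, transversion), site 37 (C/A, transversion), site 45 (T/C, transition).
Of the 5 differences, 2 transitions and 3 transversions, so the answer is 2.

2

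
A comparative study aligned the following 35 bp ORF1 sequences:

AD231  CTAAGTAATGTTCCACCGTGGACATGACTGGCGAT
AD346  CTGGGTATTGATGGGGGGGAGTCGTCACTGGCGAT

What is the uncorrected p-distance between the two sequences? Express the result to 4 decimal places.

0.4000

Mismatches occur at site 3 (A/G), site 4 (A/G), site 8 (A/T), site 11 (T/A), site 13 (C/G), site 14 (C/G), site 15 (A/G), site 16 (C/G), site 17 (C/G), site 19 (T/G), site 20 (G/A), site 22 (A/T), site 24 (A/G), site 26 (G/C).
There are 14 differences over 35 sites, so p = 14/35 = 0.4000.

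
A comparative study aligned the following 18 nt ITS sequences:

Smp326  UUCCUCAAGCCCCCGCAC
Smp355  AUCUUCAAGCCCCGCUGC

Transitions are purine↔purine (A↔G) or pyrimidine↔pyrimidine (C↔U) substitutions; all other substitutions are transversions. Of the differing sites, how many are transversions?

Differing sites — 1:U/A (Tv); 4:C/U (Ti); 14:C/G (Tv); 15:G/C (Tv); 16:C/U (Ti); 17:A/G (Ti).
Of the 6 differences, 3 transitions and 3 transversions, so the answer is 3.

3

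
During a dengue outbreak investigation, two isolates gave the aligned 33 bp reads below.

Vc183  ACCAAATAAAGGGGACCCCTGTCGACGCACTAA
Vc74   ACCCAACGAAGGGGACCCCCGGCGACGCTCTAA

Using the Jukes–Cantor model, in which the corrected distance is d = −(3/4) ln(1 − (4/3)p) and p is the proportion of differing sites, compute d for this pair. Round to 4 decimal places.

0.2082

Mismatches occur at site 4 (A/C), site 7 (T/C), site 8 (A/G), site 20 (T/C), site 22 (T/G), site 29 (A/T).
p = 6/33 = 0.181818.
d = −0.75 · ln(1 − (4/3)·0.181818) = −0.75 · ln(0.757576) = −0.75 · (-0.277631) = 0.2082.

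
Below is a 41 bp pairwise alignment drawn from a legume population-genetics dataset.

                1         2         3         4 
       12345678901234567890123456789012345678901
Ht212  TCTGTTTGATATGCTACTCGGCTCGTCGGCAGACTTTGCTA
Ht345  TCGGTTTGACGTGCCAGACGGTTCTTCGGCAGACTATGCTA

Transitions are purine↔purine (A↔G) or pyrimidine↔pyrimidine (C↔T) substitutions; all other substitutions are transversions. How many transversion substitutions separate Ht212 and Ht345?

Mismatches occur at site 3 (T↔G, transversion), site 10 (T↔C, transition), site 11 (A↔G, transition), site 15 (T↔C, transition), site 17 (C↔G, transversion), site 18 (T↔A, transversion), site 22 (C↔T, transition), site 25 (G↔T, transversion), site 36 (T↔A, transversion).
Of the 9 differences, 4 transitions and 5 transversions, so the answer is 5.

5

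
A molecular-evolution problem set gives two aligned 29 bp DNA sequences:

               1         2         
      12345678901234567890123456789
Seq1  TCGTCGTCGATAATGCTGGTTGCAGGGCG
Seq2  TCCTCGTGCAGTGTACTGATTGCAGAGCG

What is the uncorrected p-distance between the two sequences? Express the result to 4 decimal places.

0.3103

The sequences differ at positions 3 (G/C), 8 (C/G), 9 (G/C), 11 (T/G), 12 (A/T), 13 (A/G), 15 (G/A), 19 (G/A), 26 (G/A).
There are 9 differences over 29 sites, so p = 9/29 = 0.3103.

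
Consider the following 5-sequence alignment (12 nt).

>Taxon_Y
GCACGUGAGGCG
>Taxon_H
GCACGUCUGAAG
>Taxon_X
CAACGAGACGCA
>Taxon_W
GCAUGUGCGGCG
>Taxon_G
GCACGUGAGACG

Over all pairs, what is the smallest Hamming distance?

1

Pairwise Hamming distances:
  Taxon_Y vs Taxon_H: 4
  Taxon_Y vs Taxon_X: 5
  Taxon_Y vs Taxon_W: 2
  Taxon_Y vs Taxon_G: 1
  Taxon_H vs Taxon_X: 9
  Taxon_H vs Taxon_W: 5
  Taxon_H vs Taxon_G: 3
  Taxon_X vs Taxon_W: 7
  Taxon_X vs Taxon_G: 6
  Taxon_W vs Taxon_G: 3
The smallest is 1, between Taxon_Y and Taxon_G.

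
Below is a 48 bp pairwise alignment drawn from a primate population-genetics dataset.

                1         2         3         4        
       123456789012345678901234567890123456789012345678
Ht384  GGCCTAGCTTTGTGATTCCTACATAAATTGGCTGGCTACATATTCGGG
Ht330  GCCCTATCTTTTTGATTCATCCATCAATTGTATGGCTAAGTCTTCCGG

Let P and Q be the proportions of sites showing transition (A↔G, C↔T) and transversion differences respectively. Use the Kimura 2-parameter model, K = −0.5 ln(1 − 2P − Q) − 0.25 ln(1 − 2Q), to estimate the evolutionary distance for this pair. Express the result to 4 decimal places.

Differing sites — 2:G/C (Tv); 7:G/T (Tv); 12:G/T (Tv); 19:C/A (Tv); 21:A/C (Tv); 25:A/C (Tv); 31:G/T (Tv); 32:C/A (Tv); 39:C/A (Tv); 40:A/G (Ti); 42:A/C (Tv); 46:G/C (Tv).
Of the 12 differences, 1 transition and 11 transversions over 48 sites: P = 1/48 = 0.020833, Q = 11/48 = 0.229167.
d = −0.5·ln(0.729167) − 0.25·ln(0.541666) = −0.5·(-0.315852) − 0.25·(-0.613106) = 0.3112.

0.3112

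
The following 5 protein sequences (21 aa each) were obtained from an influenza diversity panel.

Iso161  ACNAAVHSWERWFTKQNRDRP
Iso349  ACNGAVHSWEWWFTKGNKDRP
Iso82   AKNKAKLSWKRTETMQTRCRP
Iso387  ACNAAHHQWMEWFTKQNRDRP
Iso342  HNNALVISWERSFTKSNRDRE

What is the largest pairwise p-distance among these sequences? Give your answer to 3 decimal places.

Pairwise Hamming distances:
  Iso161 vs Iso349: 4
  Iso161 vs Iso82: 10
  Iso161 vs Iso387: 4
  Iso161 vs Iso342: 7
  Iso349 vs Iso82: 13
  Iso349 vs Iso387: 7
  Iso349 vs Iso342: 10
  Iso82 vs Iso387: 12
  Iso82 vs Iso342: 14
  Iso387 vs Iso342: 11
The largest is 14 mismatches, between Iso82 and Iso342; p = 14/21 = 0.667.

0.667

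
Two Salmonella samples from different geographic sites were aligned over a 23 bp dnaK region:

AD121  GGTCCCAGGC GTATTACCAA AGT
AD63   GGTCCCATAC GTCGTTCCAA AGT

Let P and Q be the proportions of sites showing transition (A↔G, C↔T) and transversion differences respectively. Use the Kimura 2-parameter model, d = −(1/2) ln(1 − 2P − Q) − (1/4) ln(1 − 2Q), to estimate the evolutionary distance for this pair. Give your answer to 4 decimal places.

The sequences differ at positions 8 (G/T, transversion), 9 (G/A, transition), 13 (A/C, transversion), 14 (T/G, transversion), 16 (A/T, transversion).
Of the 5 differences, 1 transition and 4 transversions over 23 sites: P = 1/23 = 0.043478, Q = 4/23 = 0.173913.
d = −0.5·ln(0.739131) − 0.25·ln(0.652174) = −0.5·(-0.302280) − 0.25·(-0.427444) = 0.2580.

0.2580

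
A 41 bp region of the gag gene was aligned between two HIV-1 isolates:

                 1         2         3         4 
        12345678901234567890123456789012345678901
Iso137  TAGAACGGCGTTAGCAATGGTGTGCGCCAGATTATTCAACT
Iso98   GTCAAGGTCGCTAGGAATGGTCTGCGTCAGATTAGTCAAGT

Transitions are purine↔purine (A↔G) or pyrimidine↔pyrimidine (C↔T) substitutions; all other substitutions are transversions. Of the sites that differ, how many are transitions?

2

Mismatches occur at site 1 (T/G, transversion), site 2 (A/T, transversion), site 3 (G/C, transversion), site 6 (C/G, transversion), site 8 (G/T, transversion), site 11 (T/C, transition), site 15 (C/G, transversion), site 22 (G/C, transversion), site 27 (C/T, transition), site 35 (T/G, transversion), site 40 (C/G, transversion).
Of the 11 differences, 2 transitions and 9 transversions, so the answer is 2.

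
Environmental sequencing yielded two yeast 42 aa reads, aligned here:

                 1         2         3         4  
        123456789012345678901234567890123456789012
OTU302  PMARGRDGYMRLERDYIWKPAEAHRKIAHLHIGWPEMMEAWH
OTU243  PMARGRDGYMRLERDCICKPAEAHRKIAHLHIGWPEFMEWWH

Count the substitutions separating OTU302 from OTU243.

The sequences differ at positions 16 (Y/C), 18 (W/C), 37 (M/F), 40 (A/W).
That gives 4 mismatches out of 42 aligned sites, so the Hamming distance is 4.

4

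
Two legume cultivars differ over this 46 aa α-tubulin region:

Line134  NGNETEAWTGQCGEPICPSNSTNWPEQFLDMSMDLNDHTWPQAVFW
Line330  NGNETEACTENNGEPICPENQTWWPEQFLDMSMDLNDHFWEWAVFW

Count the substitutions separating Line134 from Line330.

10

The sequences differ at positions 8 (W/C), 10 (G/E), 11 (Q/N), 12 (C/N), 19 (S/E), 21 (S/Q), 23 (N/W), 39 (T/F), 41 (P/E), 42 (Q/W).
That gives 10 mismatches out of 46 aligned sites, so the Hamming distance is 10.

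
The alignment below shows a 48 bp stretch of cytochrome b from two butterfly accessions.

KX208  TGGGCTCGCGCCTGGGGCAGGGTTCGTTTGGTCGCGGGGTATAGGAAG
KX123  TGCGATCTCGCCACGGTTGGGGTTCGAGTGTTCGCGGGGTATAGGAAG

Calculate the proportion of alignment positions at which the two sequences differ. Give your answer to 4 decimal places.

The sequences differ at positions 3 (G/C), 5 (C/A), 8 (G/T), 13 (T/A), 14 (G/C), 17 (G/T), 18 (C/T), 19 (A/G), 27 (T/A), 28 (T/G), 31 (G/T).
There are 11 differences over 48 sites, so p = 11/48 = 0.2292.

0.2292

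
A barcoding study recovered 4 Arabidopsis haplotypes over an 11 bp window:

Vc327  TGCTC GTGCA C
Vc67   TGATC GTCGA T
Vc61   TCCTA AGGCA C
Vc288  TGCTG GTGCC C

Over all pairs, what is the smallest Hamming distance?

2

Pairwise Hamming distances:
  Vc327 vs Vc67: 4
  Vc327 vs Vc61: 4
  Vc327 vs Vc288: 2
  Vc67 vs Vc61: 8
  Vc67 vs Vc288: 6
  Vc61 vs Vc288: 5
The smallest is 2, between Vc327 and Vc288.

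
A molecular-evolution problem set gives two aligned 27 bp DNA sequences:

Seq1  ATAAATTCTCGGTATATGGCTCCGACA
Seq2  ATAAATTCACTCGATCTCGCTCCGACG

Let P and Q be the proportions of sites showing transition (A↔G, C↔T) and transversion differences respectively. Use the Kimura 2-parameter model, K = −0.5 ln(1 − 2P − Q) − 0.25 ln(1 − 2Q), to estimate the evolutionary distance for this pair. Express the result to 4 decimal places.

0.3226

Mismatches occur at site 9 (T→A, transversion), site 11 (G→T, transversion), site 12 (G→C, transversion), site 13 (T→G, transversion), site 16 (A→C, transversion), site 18 (G→C, transversion), site 27 (A→G, transition).
Of the 7 differences, 1 transition and 6 transversions over 27 sites: P = 1/27 = 0.037037, Q = 6/27 = 0.222222.
d = −0.5·ln(0.703704) − 0.25·ln(0.555556) = −0.5·(-0.351397) − 0.25·(-0.587786) = 0.3226.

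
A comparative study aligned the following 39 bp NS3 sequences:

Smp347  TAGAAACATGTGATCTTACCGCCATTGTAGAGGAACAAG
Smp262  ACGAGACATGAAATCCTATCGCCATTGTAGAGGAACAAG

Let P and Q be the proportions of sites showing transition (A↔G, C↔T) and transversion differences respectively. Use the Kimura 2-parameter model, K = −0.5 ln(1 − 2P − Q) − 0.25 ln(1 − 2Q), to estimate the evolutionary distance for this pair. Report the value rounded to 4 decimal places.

0.2074

Mismatches occur at site 1 (T↔A, transversion), site 2 (A↔C, transversion), site 5 (A↔G, transition), site 11 (T↔A, transversion), site 12 (G↔A, transition), site 16 (T↔C, transition), site 19 (C↔T, transition).
Of the 7 differences, 4 transitions and 3 transversions over 39 sites: P = 4/39 = 0.102564, Q = 3/39 = 0.076923.
d = −0.5·ln(0.717949) − 0.25·ln(0.846154) = −0.5·(-0.331357) − 0.25·(-0.167054) = 0.2074.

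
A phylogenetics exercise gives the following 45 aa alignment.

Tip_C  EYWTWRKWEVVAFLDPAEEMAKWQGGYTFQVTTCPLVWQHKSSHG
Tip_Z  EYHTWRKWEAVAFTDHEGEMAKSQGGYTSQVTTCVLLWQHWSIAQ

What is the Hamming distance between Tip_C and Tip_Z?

14

Mismatches occur at site 3 (W→H), site 10 (V→A), site 14 (L→T), site 16 (P→H), site 17 (A→E), site 18 (E→G), site 23 (W→S), site 29 (F→S), site 35 (P→V), site 37 (V→L), site 41 (K→W), site 43 (S→I), site 44 (H→A), site 45 (G→Q).
That gives 14 mismatches out of 45 aligned sites, so the Hamming distance is 14.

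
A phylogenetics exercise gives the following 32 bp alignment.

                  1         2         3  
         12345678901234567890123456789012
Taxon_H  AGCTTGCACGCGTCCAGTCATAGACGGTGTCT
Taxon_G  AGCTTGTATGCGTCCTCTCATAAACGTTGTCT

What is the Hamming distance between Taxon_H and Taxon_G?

The sequences differ at positions 7 (C/T), 9 (C/T), 16 (A/T), 17 (G/C), 23 (G/A), 27 (G/T).
That gives 6 mismatches out of 32 aligned sites, so the Hamming distance is 6.

6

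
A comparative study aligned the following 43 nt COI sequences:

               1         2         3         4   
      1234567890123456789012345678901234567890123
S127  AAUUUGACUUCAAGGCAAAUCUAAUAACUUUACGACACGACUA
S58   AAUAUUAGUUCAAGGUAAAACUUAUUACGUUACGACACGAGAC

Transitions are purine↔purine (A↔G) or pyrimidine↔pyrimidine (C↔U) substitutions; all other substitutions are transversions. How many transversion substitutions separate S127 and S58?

The sequences differ at positions 4 (U/A, transversion), 6 (G/U, transversion), 8 (C/G, transversion), 16 (C/U, transition), 20 (U/A, transversion), 23 (A/U, transversion), 26 (A/U, transversion), 29 (U/G, transversion), 41 (C/G, transversion), 42 (U/A, transversion), 43 (A/C, transversion).
Of the 11 differences, 1 transition and 10 transversions, so the answer is 10.

10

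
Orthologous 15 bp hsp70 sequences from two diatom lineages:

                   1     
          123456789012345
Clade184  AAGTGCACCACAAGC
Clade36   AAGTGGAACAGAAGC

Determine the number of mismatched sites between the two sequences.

The sequences differ at positions 6 (C/G), 8 (C/A), 11 (C/G).
That gives 3 mismatches out of 15 aligned sites, so the Hamming distance is 3.

3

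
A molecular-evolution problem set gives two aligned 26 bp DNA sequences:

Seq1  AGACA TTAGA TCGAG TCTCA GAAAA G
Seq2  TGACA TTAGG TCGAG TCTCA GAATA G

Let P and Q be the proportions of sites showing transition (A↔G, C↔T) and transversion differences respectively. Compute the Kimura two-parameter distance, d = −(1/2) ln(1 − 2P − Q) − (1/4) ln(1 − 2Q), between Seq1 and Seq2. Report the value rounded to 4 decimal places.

Differing sites — 1:A/T (Tv); 10:A/G (Ti); 24:A/T (Tv).
Of the 3 differences, 1 transition and 2 transversions over 26 sites: P = 1/26 = 0.038462, Q = 2/26 = 0.076923.
d = −0.5·ln(0.846153) − 0.25·ln(0.846154) = −0.5·(-0.167055) − 0.25·(-0.167054) = 0.1253.

0.1253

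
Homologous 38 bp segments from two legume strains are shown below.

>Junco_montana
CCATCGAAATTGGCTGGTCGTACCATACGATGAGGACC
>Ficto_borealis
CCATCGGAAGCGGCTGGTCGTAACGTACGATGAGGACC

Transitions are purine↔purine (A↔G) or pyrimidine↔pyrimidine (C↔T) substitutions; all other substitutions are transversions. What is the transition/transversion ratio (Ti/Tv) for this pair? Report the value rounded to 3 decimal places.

The sequences differ at positions 7 (A/G, transition), 10 (T/G, transversion), 11 (T/C, transition), 23 (C/A, transversion), 25 (A/G, transition).
Of the 5 differences, 3 transitions and 2 transversions, so Ti/Tv = 3/2 = 1.500.

1.500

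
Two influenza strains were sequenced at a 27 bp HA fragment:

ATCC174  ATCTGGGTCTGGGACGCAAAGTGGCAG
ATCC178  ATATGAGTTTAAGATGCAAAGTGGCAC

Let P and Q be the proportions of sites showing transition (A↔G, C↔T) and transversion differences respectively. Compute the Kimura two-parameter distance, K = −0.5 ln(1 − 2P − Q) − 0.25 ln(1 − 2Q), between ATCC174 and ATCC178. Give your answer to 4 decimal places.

0.3340

Differing sites — 3:C/A (Tv); 6:G/A (Ti); 9:C/T (Ti); 11:G/A (Ti); 12:G/A (Ti); 15:C/T (Ti); 27:G/C (Tv).
Of the 7 differences, 5 transitions and 2 transversions over 27 sites: P = 5/27 = 0.185185, Q = 2/27 = 0.074074.
d = −0.5·ln(0.555556) − 0.25·ln(0.851852) = −0.5·(-0.587786) − 0.25·(-0.160342) = 0.3340.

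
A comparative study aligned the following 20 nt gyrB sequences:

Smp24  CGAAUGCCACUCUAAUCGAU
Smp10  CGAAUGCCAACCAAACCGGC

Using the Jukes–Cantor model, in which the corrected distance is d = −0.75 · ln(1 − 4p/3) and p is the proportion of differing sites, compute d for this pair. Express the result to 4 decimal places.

0.3831

The sequences differ at positions 10 (C/A), 11 (U/C), 13 (U/A), 16 (U/C), 19 (A/G), 20 (U/C).
p = 6/20 = 0.300000.
d = −0.75 · ln(1 − (4/3)·0.300000) = −0.75 · ln(0.600000) = −0.75 · (-0.510826) = 0.3831.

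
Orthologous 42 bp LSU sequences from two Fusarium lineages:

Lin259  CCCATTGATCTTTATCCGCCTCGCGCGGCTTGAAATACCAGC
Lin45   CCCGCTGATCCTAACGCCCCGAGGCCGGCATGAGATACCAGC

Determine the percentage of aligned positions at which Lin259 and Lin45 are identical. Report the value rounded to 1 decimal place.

Mismatches occur at site 4 (A↔G), site 5 (T↔C), site 11 (T↔C), site 13 (T↔A), site 15 (T↔C), site 16 (C↔G), site 18 (G↔C), site 21 (T↔G), site 22 (C↔A), site 24 (C↔G), site 25 (G↔C), site 30 (T↔A), site 34 (A↔G).
29 of the 42 sites match, so the percent identity is 29/42 × 100 = 69.0%.

69.0%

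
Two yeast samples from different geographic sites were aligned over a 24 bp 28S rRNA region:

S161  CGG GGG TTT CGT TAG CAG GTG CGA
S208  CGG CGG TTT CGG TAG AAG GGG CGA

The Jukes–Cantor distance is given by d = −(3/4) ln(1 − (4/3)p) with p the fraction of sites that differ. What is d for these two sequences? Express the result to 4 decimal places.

0.1885

Mismatches occur at site 4 (G↔C), site 12 (T↔G), site 16 (C↔A), site 20 (T↔G).
p = 4/24 = 0.166667.
d = −0.75 · ln(1 − (4/3)·0.166667) = −0.75 · ln(0.777777) = −0.75 · (-0.251315) = 0.1885.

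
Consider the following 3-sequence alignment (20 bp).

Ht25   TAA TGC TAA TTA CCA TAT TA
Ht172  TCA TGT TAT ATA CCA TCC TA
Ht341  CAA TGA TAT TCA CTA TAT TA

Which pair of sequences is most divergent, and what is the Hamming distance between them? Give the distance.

Pairwise Hamming distances:
  Ht25 vs Ht172: 6
  Ht25 vs Ht341: 5
  Ht172 vs Ht341: 8
The largest is 8, between Ht172 and Ht341.

8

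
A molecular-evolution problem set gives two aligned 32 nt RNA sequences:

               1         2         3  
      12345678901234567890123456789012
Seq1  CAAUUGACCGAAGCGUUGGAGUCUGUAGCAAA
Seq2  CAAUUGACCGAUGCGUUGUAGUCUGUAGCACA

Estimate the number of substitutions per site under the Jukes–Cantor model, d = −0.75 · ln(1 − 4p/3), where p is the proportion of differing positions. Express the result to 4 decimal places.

0.1001

Mismatches occur at site 12 (A/U), site 19 (G/U), site 31 (A/C).
p = 3/32 = 0.093750.
d = −0.75 · ln(1 − (4/3)·0.093750) = −0.75 · ln(0.875000) = −0.75 · (-0.133531) = 0.1001.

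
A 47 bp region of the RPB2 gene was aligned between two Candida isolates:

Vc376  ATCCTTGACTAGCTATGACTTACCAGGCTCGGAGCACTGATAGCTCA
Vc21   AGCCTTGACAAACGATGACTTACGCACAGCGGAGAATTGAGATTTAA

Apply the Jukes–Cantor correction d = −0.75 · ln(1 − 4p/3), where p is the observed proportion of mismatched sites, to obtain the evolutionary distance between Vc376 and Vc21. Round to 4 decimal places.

0.4537

The sequences differ at positions 2 (T/G), 10 (T/A), 12 (G/A), 14 (T/G), 24 (C/G), 25 (A/C), 26 (G/A), 27 (G/C), 28 (C/A), 29 (T/G), 35 (C/A), 37 (C/T), 41 (T/G), 43 (G/T), 44 (C/T), 46 (C/A).
p = 16/47 = 0.340426.
d = −0.75 · ln(1 − (4/3)·0.340426) = −0.75 · ln(0.546099) = −0.75 · (-0.604955) = 0.4537.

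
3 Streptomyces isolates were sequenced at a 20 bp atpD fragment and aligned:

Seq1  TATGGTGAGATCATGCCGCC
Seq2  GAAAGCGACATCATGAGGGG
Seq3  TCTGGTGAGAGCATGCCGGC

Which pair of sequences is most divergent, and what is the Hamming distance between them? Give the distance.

Pairwise Hamming distances:
  Seq1 vs Seq2: 9
  Seq1 vs Seq3: 3
  Seq2 vs Seq3: 10
The largest is 10, between Seq2 and Seq3.

10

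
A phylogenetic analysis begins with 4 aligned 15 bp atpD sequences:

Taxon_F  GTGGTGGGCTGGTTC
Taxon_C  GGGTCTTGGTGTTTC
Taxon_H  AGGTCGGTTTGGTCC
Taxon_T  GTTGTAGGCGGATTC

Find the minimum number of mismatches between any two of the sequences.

4

Pairwise Hamming distances:
  Taxon_F vs Taxon_C: 7
  Taxon_F vs Taxon_H: 7
  Taxon_F vs Taxon_T: 4
  Taxon_C vs Taxon_H: 7
  Taxon_C vs Taxon_T: 9
  Taxon_H vs Taxon_T: 11
The smallest is 4, between Taxon_F and Taxon_T.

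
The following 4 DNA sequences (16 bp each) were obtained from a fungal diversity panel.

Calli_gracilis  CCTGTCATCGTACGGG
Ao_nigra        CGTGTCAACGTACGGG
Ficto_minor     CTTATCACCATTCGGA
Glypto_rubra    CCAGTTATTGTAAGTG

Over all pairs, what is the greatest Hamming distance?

11

Pairwise Hamming distances:
  Calli_gracilis vs Ao_nigra: 2
  Calli_gracilis vs Ficto_minor: 6
  Calli_gracilis vs Glypto_rubra: 5
  Ao_nigra vs Ficto_minor: 6
  Ao_nigra vs Glypto_rubra: 7
  Ficto_minor vs Glypto_rubra: 11
The largest is 11, between Ficto_minor and Glypto_rubra.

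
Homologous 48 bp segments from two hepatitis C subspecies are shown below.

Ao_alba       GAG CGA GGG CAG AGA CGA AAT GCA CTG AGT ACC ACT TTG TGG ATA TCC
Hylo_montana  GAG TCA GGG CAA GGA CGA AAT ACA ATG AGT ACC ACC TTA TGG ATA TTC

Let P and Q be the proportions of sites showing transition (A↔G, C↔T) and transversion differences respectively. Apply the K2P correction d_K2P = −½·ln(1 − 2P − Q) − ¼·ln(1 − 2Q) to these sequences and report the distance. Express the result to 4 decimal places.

Mismatches occur at site 4 (C→T, transition), site 5 (G→C, transversion), site 12 (G→A, transition), site 13 (A→G, transition), site 22 (G→A, transition), site 25 (C→A, transversion), site 36 (T→C, transition), site 39 (G→A, transition), site 47 (C→T, transition).
Of the 9 differences, 7 transitions and 2 transversions over 48 sites: P = 7/48 = 0.145833, Q = 2/48 = 0.041667.
d = −0.5·ln(0.666667) − 0.25·ln(0.916666) = −0.5·(-0.405465) − 0.25·(-0.087012) = 0.2245.

0.2245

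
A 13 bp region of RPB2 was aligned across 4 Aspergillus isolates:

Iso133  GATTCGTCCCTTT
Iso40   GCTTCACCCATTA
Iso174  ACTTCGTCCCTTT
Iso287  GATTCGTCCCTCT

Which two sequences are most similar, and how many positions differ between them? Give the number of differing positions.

1

Pairwise Hamming distances:
  Iso133 vs Iso40: 5
  Iso133 vs Iso174: 2
  Iso133 vs Iso287: 1
  Iso40 vs Iso174: 5
  Iso40 vs Iso287: 6
  Iso174 vs Iso287: 3
The smallest is 1, between Iso133 and Iso287.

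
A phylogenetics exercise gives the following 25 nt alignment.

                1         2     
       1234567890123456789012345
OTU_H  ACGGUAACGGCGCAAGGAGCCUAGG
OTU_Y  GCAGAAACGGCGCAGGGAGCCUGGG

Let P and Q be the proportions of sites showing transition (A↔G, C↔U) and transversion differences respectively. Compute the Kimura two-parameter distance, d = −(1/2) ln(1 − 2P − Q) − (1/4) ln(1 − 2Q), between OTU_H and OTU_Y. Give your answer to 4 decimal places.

The sequences differ at positions 1 (A/G, transition), 3 (G/A, transition), 5 (U/A, transversion), 15 (A/G, transition), 23 (A/G, transition).
Of the 5 differences, 4 transitions and 1 transversion over 25 sites: P = 4/25 = 0.160000, Q = 1/25 = 0.040000.
d = −0.5·ln(0.640000) − 0.25·ln(0.920000) = −0.5·(-0.446287) − 0.25·(-0.083382) = 0.2440.

0.2440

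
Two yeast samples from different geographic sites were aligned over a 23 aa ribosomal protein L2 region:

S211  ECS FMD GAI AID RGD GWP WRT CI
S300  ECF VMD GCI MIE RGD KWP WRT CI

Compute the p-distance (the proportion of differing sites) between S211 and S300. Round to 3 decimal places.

0.261

Mismatches occur at site 3 (S/F), site 4 (F/V), site 8 (A/C), site 10 (A/M), site 12 (D/E), site 16 (G/K).
There are 6 differences over 23 sites, so p = 6/23 = 0.261.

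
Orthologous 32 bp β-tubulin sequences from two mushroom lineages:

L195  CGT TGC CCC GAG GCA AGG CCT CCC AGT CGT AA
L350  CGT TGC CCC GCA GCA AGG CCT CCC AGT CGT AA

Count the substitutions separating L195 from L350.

2

Differing sites — 11:A/C; 12:G/A.
That gives 2 mismatches out of 32 aligned sites, so the Hamming distance is 2.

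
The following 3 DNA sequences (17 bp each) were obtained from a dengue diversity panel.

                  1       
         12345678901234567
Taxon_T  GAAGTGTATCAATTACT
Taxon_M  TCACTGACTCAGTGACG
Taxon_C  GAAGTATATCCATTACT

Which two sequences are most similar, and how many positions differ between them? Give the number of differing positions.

2

Pairwise Hamming distances:
  Taxon_T vs Taxon_M: 8
  Taxon_T vs Taxon_C: 2
  Taxon_M vs Taxon_C: 10
The smallest is 2, between Taxon_T and Taxon_C.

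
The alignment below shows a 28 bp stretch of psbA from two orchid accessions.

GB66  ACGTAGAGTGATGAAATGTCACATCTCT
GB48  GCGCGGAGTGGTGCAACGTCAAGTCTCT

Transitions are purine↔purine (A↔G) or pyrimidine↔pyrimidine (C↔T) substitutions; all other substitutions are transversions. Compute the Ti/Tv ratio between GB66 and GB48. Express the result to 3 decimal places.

3.000

Differing sites — 1:A/G (Ti); 4:T/C (Ti); 5:A/G (Ti); 11:A/G (Ti); 14:A/C (Tv); 17:T/C (Ti); 22:C/A (Tv); 23:A/G (Ti).
Of the 8 differences, 6 transitions and 2 transversions, so Ti/Tv = 6/2 = 3.000.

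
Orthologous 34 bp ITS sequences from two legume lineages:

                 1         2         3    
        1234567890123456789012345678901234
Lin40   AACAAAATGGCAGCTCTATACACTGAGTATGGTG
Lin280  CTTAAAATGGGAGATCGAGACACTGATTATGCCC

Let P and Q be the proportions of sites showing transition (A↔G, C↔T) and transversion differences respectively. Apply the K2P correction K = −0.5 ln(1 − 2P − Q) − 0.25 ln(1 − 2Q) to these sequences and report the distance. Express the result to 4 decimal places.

0.4294

Differing sites — 1:A/C (Tv); 2:A/T (Tv); 3:C/T (Ti); 11:C/G (Tv); 14:C/A (Tv); 17:T/G (Tv); 19:T/G (Tv); 27:G/T (Tv); 32:G/C (Tv); 33:T/C (Ti); 34:G/C (Tv).
Of the 11 differences, 2 transitions and 9 transversions over 34 sites: P = 2/34 = 0.058824, Q = 9/34 = 0.264706.
d = −0.5·ln(0.617646) − 0.25·ln(0.470588) = −0.5·(-0.481840) − 0.25·(-0.753772) = 0.4294.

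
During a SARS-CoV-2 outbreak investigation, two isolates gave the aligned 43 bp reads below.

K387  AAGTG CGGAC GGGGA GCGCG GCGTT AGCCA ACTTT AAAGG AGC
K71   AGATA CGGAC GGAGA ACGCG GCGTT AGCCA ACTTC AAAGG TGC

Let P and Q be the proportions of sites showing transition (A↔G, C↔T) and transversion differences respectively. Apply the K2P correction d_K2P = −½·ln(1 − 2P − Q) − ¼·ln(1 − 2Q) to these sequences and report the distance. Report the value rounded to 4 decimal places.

0.1919

The sequences differ at positions 2 (A/G, transition), 3 (G/A, transition), 5 (G/A, transition), 13 (G/A, transition), 16 (G/A, transition), 35 (T/C, transition), 41 (A/T, transversion).
Of the 7 differences, 6 transitions and 1 transversion over 43 sites: P = 6/43 = 0.139535, Q = 1/43 = 0.023256.
d = −0.5·ln(0.697674) − 0.25·ln(0.953488) = −0.5·(-0.360003) − 0.25·(-0.047628) = 0.1919.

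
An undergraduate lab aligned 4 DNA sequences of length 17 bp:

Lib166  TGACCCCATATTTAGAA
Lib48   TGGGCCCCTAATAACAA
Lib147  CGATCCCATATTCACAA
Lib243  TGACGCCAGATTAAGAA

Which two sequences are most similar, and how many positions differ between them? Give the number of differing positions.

Pairwise Hamming distances:
  Lib166 vs Lib48: 6
  Lib166 vs Lib147: 4
  Lib166 vs Lib243: 3
  Lib48 vs Lib147: 6
  Lib48 vs Lib243: 7
  Lib147 vs Lib243: 6
The smallest is 3, between Lib166 and Lib243.

3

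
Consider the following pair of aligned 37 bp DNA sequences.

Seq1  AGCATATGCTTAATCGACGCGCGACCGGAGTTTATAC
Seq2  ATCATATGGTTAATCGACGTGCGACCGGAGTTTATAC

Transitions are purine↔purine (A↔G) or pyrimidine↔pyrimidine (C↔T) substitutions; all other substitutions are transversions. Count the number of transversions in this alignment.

Differing sites — 2:G/T (Tv); 9:C/G (Tv); 20:C/T (Ti).
Of the 3 differences, 1 transition and 2 transversions, so the answer is 2.

2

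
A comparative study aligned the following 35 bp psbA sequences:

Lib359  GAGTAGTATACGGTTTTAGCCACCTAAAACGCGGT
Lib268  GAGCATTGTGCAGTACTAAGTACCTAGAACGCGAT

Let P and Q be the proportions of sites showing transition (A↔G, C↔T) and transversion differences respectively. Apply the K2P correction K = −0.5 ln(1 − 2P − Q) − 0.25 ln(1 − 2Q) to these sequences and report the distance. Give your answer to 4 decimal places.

0.5052

Mismatches occur at site 4 (T↔C, transition), site 6 (G↔T, transversion), site 8 (A↔G, transition), site 10 (A↔G, transition), site 12 (G↔A, transition), site 15 (T↔A, transversion), site 16 (T↔C, transition), site 19 (G↔A, transition), site 20 (C↔G, transversion), site 21 (C↔T, transition), site 27 (A↔G, transition), site 34 (G↔A, transition).
Of the 12 differences, 9 transitions and 3 transversions over 35 sites: P = 9/35 = 0.257143, Q = 3/35 = 0.085714.
d = −0.5·ln(0.400000) − 0.25·ln(0.828572) = −0.5·(-0.916291) − 0.25·(-0.188052) = 0.5052.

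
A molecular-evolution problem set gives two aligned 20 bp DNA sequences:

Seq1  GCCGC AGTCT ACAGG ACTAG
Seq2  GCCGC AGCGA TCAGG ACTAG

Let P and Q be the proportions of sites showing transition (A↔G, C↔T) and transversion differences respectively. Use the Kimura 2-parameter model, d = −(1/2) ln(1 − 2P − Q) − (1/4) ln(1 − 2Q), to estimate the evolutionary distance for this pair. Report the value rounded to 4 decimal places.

0.2330

Mismatches occur at site 8 (T↔C, transition), site 9 (C↔G, transversion), site 10 (T↔A, transversion), site 11 (A↔T, transversion).
Of the 4 differences, 1 transition and 3 transversions over 20 sites: P = 1/20 = 0.050000, Q = 3/20 = 0.150000.
d = −0.5·ln(0.750000) − 0.25·ln(0.700000) = −0.5·(-0.287682) − 0.25·(-0.356675) = 0.2330.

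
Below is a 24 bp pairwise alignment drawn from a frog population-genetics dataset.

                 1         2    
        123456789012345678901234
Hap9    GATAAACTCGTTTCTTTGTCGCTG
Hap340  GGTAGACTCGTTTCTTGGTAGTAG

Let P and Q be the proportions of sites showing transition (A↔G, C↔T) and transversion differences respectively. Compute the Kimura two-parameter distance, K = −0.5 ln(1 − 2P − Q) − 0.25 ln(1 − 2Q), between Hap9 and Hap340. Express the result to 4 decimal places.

Mismatches occur at site 2 (A→G, transition), site 5 (A→G, transition), site 17 (T→G, transversion), site 20 (C→A, transversion), site 22 (C→T, transition), site 23 (T→A, transversion).
Of the 6 differences, 3 transitions and 3 transversions over 24 sites: P = 3/24 = 0.125000, Q = 3/24 = 0.125000.
d = −0.5·ln(0.625000) − 0.25·ln(0.750000) = −0.5·(-0.470004) − 0.25·(-0.287682) = 0.3069.

0.3069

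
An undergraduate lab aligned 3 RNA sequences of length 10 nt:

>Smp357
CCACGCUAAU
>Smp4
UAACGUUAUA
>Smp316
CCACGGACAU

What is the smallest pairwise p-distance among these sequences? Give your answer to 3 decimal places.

Pairwise Hamming distances:
  Smp357 vs Smp4: 5
  Smp357 vs Smp316: 3
  Smp4 vs Smp316: 7
The smallest is 3 mismatches, between Smp357 and Smp316; p = 3/10 = 0.300.

0.300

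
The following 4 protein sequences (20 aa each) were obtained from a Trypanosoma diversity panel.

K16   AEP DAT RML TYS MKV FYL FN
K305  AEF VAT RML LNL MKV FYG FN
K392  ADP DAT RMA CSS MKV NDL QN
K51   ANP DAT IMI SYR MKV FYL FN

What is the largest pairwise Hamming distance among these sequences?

11

Pairwise Hamming distances:
  K16 vs K305: 6
  K16 vs K392: 7
  K16 vs K51: 5
  K305 vs K392: 11
  K305 vs K51: 9
  K392 vs K51: 9
The largest is 11, between K305 and K392.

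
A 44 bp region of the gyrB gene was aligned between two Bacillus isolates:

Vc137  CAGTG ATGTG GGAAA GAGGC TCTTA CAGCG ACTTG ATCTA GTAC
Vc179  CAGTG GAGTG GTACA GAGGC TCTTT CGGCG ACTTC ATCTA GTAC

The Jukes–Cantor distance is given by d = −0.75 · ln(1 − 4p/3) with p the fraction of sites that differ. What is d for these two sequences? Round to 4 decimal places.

0.1788

Differing sites — 6:A/G; 7:T/A; 12:G/T; 14:A/C; 25:A/T; 27:A/G; 35:G/C.
p = 7/44 = 0.159091.
d = −0.75 · ln(1 − (4/3)·0.159091) = −0.75 · ln(0.787879) = −0.75 · (-0.238411) = 0.1788.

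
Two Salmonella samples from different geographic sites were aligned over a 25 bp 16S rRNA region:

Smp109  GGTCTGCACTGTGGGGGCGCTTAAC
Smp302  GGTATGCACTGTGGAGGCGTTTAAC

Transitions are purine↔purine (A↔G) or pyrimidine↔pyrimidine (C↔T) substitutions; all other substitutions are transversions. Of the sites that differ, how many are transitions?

Differing sites — 4:C/A (Tv); 15:G/A (Ti); 20:C/T (Ti).
Of the 3 differences, 2 transitions and 1 transversion, so the answer is 2.

2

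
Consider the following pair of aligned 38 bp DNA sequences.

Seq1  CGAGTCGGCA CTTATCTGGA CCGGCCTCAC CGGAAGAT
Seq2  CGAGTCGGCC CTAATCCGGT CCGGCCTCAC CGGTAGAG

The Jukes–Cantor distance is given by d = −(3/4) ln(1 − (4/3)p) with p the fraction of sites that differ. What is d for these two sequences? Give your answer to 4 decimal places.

0.1773

Differing sites — 10:A/C; 13:T/A; 17:T/C; 20:A/T; 34:A/T; 38:T/G.
p = 6/38 = 0.157895.
d = −0.75 · ln(1 − (4/3)·0.157895) = −0.75 · ln(0.789473) = −0.75 · (-0.236390) = 0.1773.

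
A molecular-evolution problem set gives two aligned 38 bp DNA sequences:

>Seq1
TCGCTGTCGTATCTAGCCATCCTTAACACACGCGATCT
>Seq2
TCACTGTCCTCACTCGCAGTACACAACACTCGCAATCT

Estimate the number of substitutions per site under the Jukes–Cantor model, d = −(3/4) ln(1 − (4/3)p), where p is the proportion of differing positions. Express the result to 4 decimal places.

0.4099

Mismatches occur at site 3 (G↔A), site 9 (G↔C), site 11 (A↔C), site 12 (T↔A), site 15 (A↔C), site 18 (C↔A), site 19 (A↔G), site 21 (C↔A), site 23 (T↔A), site 24 (T↔C), site 30 (A↔T), site 34 (G↔A).
p = 12/38 = 0.315789.
d = −0.75 · ln(1 − (4/3)·0.315789) = −0.75 · ln(0.578948) = −0.75 · (-0.546543) = 0.4099.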